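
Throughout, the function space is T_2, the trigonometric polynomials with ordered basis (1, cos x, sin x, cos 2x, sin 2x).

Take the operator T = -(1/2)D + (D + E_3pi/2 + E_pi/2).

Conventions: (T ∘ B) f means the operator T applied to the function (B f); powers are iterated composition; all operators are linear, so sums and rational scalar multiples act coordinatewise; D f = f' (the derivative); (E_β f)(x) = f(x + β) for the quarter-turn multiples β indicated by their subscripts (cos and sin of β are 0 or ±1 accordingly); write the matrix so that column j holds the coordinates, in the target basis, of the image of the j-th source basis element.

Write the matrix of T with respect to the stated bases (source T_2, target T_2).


the matrix is [[2, 0, 0, 0, 0]; [0, 0, 1/2, 0, 0]; [0, -1/2, 0, 0, 0]; [0, 0, 0, -2, 1]; [0, 0, 0, -1, -2]] (rows listed top to bottom)

image of 1: 2
image of cos x: -(1/2)sin x
image of sin x: (1/2)cos x
image of cos 2x: -2cos 2x - sin 2x
image of sin 2x: cos 2x - 2sin 2x
each image's coordinates form column j of the matrix


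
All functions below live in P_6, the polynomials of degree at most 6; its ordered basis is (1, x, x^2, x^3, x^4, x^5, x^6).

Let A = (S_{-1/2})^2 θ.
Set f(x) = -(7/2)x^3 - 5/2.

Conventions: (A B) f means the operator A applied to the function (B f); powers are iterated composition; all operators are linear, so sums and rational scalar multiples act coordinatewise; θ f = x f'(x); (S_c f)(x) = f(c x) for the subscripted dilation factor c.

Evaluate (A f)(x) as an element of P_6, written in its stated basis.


θ f = -(21/2)x^3
S_{-1/2} θ f = (21/16)x^3
S_{-1/2} S_{-1/2} θ f = -(21/128)x^3

g(x) = -(21/128)x^3


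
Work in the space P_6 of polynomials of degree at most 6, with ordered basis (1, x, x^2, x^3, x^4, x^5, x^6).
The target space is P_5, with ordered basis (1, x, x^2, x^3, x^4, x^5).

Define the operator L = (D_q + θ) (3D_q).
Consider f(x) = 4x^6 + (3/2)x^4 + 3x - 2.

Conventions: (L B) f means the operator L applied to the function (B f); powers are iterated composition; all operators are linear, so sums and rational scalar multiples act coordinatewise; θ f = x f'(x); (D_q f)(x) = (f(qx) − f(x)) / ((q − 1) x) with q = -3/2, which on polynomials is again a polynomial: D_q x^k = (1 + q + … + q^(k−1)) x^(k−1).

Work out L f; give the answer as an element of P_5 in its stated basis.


the result is g(x) = -(1995/8)x^5 - (21945/128)x^4 - (351/16)x^3 - (819/64)x^2

D_q f = -(133/8)x^5 - (39/16)x^3 + 3
(3D_q) f = -(399/8)x^5 - (117/16)x^3 + 9
D_q (3D_q) f = -(21945/128)x^4 - (819/64)x^2
θ (3D_q) f = -(1995/8)x^5 - (351/16)x^3
(D_q + θ) (3D_q) f = -(1995/8)x^5 - (21945/128)x^4 - (351/16)x^3 - (819/64)x^2


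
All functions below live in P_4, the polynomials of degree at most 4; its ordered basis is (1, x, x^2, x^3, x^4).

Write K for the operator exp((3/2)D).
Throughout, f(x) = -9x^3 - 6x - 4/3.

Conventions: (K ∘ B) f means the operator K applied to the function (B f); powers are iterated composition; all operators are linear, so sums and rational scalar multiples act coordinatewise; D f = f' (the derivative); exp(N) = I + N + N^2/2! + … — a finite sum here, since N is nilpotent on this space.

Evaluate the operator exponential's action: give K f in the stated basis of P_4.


order-1 term: -(81/2)x^2 - 9
order-2 term: -(243/4)x
order-3 term: -243/8
the series for exp((3/2)D) f terminates at order 3
exp((3/2)D) f = -9x^3 - (81/2)x^2 - (267/4)x - 977/24

g(x) = -9x^3 - (81/2)x^2 - (267/4)x - 977/24


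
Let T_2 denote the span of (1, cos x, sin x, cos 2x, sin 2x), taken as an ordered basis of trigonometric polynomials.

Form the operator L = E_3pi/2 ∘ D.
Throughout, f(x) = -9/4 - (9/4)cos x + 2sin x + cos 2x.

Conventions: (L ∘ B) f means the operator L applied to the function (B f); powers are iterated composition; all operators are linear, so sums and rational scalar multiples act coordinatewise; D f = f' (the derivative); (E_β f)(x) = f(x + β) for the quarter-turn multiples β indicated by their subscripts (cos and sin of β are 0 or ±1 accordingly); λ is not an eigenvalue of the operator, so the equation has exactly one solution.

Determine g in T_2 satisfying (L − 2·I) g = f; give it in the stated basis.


write g with unknown coordinates in the stated basis and equate coefficients in (L − 2·I) g = f
solving from the highest basis element down gives g = 9/8 + (9/4)cos x - 2sin x - (1/4)cos 2x - (1/4)sin 2x
check: L g = (9/4)cos x - 2sin x + (1/2)cos 2x - (1/2)sin 2x
so L g − 2·g = -9/4 - (9/4)cos x + 2sin x + cos 2x = f ✓

the image equals g(x) = 9/8 + (9/4)cos x - 2sin x - (1/4)cos 2x - (1/4)sin 2x


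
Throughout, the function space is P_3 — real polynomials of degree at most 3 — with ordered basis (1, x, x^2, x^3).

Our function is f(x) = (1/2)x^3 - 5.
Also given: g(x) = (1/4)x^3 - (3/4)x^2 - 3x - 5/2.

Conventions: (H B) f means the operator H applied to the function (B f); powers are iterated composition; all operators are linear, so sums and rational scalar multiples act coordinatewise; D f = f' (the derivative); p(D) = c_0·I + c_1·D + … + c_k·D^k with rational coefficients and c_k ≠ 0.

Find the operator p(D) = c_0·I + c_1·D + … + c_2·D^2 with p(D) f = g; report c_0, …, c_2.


c_0 = 1/2, c_1 = -1/2, c_2 = -1

D^0 f = (1/2)x^3 - 5
D^1 f = (3/2)x^2
D^2 f = 3x
matching coefficients of g against c_0 f + c_1 Df + … from the top degree down determines the c_i
solution: c_0 = 1/2, c_1 = -1/2, c_2 = -1


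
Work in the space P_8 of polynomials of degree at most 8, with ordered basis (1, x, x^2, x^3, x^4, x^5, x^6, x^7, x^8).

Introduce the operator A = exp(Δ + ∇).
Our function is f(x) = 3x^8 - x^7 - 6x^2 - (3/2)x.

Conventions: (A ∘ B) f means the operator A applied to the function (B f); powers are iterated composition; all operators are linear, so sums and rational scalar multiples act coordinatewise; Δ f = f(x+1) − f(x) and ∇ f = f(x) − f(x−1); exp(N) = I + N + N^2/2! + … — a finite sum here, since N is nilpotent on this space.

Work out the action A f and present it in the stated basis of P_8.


g(x) = 3x^8 + 47x^7 + 322x^6 + 1596x^5 + 6370x^4 + 18032x^3 + 35232x^2 + (88621/2)x + 26411

order-1 term: 48x^7 - 14x^6 + 336x^5 - 70x^4 + 336x^3 - 42x^2 + 24x - 5
order-2 term: 336x^6 - 84x^5 + 3360x^4 - 560x^3 + 5376x^2 - 448x + 744
order-3 term: 1344x^5 - 280x^4 + 13440x^3 - 1680x^2 + 17472x - 728
order-4 term: 3360x^4 - 560x^3 + 26880x^2 - 2240x + 16128
order-5 term: 5376x^3 - 672x^2 + 26880x - 1120
order-6 term: 5376x^2 - 448x + 10752
order-7 term: 3072x - 128
order-8 term: 768
the series for exp(Δ + ∇) f terminates at order 8
exp(Δ + ∇) f = 3x^8 + 47x^7 + 322x^6 + 1596x^5 + 6370x^4 + 18032x^3 + 35232x^2 + (88621/2)x + 26411


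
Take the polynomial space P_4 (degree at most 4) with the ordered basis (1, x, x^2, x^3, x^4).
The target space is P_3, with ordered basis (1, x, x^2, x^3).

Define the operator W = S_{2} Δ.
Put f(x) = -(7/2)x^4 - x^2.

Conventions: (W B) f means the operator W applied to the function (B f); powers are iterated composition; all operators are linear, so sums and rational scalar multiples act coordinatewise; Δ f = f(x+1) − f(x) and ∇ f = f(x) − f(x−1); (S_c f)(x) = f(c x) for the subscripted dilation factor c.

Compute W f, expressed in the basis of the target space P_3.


the result is g(x) = -112x^3 - 84x^2 - 32x - 9/2

Δ f = -14x^3 - 21x^2 - 16x - 9/2
S_{2} Δ f = -112x^3 - 84x^2 - 32x - 9/2


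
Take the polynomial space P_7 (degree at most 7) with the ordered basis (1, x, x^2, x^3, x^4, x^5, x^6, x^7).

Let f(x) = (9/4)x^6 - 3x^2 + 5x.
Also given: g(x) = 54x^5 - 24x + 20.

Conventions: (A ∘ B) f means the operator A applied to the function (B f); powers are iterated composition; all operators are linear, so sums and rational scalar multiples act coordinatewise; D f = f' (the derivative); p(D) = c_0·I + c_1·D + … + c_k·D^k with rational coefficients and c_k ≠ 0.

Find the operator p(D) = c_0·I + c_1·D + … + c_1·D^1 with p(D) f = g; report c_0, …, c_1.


c_0 = 0, c_1 = 4

D^0 f = (9/4)x^6 - 3x^2 + 5x
D^1 f = (27/2)x^5 - 6x + 5
matching coefficients of g against c_0 f + c_1 Df + … from the top degree down determines the c_i
solution: c_0 = 0, c_1 = 4


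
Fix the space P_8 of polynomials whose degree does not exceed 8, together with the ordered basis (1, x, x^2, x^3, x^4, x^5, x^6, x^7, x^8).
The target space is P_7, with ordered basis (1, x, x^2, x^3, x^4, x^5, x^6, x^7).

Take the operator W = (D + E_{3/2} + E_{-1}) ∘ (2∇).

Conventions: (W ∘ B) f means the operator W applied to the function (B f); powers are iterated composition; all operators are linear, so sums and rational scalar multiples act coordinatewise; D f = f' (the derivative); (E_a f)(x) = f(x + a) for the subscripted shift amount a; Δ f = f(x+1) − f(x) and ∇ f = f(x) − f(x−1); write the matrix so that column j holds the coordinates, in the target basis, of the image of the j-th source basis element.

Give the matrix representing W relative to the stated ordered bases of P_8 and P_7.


the matrix is [[0, 4, 2, 29/2, -12, 537/8, -365/4, 8773/32, -1771/4]; [0, 0, 8, 6, 58, -60, 1611/4, -2555/4, 8773/4]; [0, 0, 0, 12, 12, 145, -180, 11277/8, -2555]; [0, 0, 0, 0, 16, 20, 290, -420, 3759]; [0, 0, 0, 0, 0, 20, 30, 1015/2, -840]; [0, 0, 0, 0, 0, 0, 24, 42, 812]; [0, 0, 0, 0, 0, 0, 0, 28, 56]; [0, 0, 0, 0, 0, 0, 0, 0, 32]] (rows listed top to bottom)

image of 1: 0
image of x: 4
image of x^2: 8x + 2
image of x^3: 12x^2 + 6x + 29/2
image of x^4: 16x^3 + 12x^2 + 58x - 12
image of x^5: 20x^4 + 20x^3 + 145x^2 - 60x + 537/8
image of x^6: 24x^5 + 30x^4 + 290x^3 - 180x^2 + (1611/4)x - 365/4
image of x^7: 28x^6 + 42x^5 + (1015/2)x^4 - 420x^3 + (11277/8)x^2 - (2555/4)x + 8773/32
image of x^8: 32x^7 + 56x^6 + 812x^5 - 840x^4 + 3759x^3 - 2555x^2 + (8773/4)x - 1771/4
each image's coordinates form column j of the matrix


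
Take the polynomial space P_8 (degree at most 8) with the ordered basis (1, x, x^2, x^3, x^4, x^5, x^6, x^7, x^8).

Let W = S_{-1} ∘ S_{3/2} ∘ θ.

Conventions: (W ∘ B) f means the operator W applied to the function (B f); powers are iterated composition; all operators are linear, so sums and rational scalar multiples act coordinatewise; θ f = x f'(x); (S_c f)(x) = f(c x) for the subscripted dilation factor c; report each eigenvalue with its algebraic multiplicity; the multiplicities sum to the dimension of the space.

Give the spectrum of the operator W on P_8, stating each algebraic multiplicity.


image of 1: 0
image of x: -(3/2)x
image of x^2: (9/2)x^2
image of x^3: -(81/8)x^3
image of x^4: (81/4)x^4
image of x^5: -(1215/32)x^5
image of x^6: (2187/32)x^6
image of x^7: -(15309/128)x^7
image of x^8: (6561/32)x^8
the matrix is upper triangular; its diagonal is (0, -3/2, 9/2, -81/8, 81/4, -1215/32, 2187/32, -15309/128, 6561/32)
for a triangular matrix the eigenvalues are the diagonal entries, with algebraic multiplicity their repetition count

λ = -15309/128 (multiplicity 1), λ = -1215/32 (multiplicity 1), λ = -81/8 (multiplicity 1), λ = -3/2 (multiplicity 1), λ = 0 (multiplicity 1), λ = 9/2 (multiplicity 1), λ = 81/4 (multiplicity 1), λ = 2187/32 (multiplicity 1), λ = 6561/32 (multiplicity 1)


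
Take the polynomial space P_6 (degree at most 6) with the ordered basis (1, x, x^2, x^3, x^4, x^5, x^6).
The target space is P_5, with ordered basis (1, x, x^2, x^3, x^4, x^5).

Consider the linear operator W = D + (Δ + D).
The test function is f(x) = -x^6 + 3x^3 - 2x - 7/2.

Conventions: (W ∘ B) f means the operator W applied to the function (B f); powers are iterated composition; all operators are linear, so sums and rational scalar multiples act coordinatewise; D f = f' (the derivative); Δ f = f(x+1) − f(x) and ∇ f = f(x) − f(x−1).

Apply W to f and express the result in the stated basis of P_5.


D f = -6x^5 + 9x^2 - 2
Δ f = -6x^5 - 15x^4 - 20x^3 - 6x^2 + 3x
D f = -6x^5 + 9x^2 - 2
(Δ + D) f = -12x^5 - 15x^4 - 20x^3 + 3x^2 + 3x - 2
(D + (Δ + D)) f = -18x^5 - 15x^4 - 20x^3 + 12x^2 + 3x - 4

the result is g(x) = -18x^5 - 15x^4 - 20x^3 + 12x^2 + 3x - 4


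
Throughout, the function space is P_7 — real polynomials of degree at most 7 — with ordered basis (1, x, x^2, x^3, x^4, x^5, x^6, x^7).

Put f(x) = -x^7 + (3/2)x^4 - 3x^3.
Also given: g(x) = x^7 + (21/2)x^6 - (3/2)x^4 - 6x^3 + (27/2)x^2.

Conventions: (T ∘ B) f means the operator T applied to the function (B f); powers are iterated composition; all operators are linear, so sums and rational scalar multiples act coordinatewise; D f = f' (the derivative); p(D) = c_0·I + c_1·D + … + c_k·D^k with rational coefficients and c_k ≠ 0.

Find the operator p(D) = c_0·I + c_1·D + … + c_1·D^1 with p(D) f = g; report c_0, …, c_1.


D^0 f = -x^7 + (3/2)x^4 - 3x^3
D^1 f = -7x^6 + 6x^3 - 9x^2
matching coefficients of g against c_0 f + c_1 Df + … from the top degree down determines the c_i
solution: c_0 = -1, c_1 = -3/2

p(D) = -I − (3/2)·D, i.e. c_0 = -1, c_1 = -3/2


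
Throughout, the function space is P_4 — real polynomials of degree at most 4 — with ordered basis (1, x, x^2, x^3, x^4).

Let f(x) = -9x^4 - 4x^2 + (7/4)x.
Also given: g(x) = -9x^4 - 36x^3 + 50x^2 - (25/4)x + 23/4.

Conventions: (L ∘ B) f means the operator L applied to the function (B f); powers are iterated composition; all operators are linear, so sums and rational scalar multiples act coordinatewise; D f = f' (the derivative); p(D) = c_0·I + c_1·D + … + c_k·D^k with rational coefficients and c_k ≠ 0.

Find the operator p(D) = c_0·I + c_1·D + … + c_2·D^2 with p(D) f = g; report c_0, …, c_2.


p(D) = I + D − (1/2)·D^2, i.e. c_0 = 1, c_1 = 1, c_2 = -1/2

D^0 f = -9x^4 - 4x^2 + (7/4)x
D^1 f = -36x^3 - 8x + 7/4
D^2 f = -108x^2 - 8
matching coefficients of g against c_0 f + c_1 Df + … from the top degree down determines the c_i
solution: c_0 = 1, c_1 = 1, c_2 = -1/2


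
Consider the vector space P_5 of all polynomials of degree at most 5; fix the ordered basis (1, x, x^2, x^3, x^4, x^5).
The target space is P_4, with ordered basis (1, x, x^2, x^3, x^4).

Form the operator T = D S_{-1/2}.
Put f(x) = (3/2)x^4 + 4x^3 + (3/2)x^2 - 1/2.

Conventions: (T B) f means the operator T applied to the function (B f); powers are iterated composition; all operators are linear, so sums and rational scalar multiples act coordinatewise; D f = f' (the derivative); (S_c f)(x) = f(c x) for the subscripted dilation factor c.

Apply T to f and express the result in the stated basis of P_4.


S_{-1/2} f = (3/32)x^4 - (1/2)x^3 + (3/8)x^2 - 1/2
D S_{-1/2} f = (3/8)x^3 - (3/2)x^2 + (3/4)x

the image equals g(x) = (3/8)x^3 - (3/2)x^2 + (3/4)x


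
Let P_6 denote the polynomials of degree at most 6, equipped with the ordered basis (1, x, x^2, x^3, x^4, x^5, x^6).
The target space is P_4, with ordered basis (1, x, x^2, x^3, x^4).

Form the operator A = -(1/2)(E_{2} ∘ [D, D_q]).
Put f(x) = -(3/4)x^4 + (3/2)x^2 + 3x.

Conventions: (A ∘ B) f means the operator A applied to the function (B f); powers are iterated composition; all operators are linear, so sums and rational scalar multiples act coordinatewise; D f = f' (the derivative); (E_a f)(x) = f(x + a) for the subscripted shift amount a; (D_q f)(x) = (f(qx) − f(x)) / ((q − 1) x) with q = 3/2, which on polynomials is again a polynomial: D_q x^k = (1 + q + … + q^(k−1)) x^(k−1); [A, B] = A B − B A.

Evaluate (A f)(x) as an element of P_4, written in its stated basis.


D_q f = -(195/32)x^3 + (15/4)x + 3
D D_q f = -(585/32)x^2 + 15/4
D f = -3x^3 + 3x + 3
D_q D f = -(57/4)x^2 + 3
[D, D_q] f = -(129/32)x^2 + 3/4
E_{2} [D, D_q] f = -(129/32)x^2 - (129/8)x - 123/8
(-(1/2)(E_{2} ∘ [D, D_q])) f = (129/64)x^2 + (129/16)x + 123/16

g(x) = (129/64)x^2 + (129/16)x + 123/16


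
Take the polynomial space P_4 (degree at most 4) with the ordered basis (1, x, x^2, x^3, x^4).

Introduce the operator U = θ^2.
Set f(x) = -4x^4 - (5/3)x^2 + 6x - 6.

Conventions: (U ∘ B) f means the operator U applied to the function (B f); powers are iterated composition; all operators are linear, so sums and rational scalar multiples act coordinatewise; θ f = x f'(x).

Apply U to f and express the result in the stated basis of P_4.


θ f = -16x^4 - (10/3)x^2 + 6x
θ θ f = -64x^4 - (20/3)x^2 + 6x

g(x) = -64x^4 - (20/3)x^2 + 6x


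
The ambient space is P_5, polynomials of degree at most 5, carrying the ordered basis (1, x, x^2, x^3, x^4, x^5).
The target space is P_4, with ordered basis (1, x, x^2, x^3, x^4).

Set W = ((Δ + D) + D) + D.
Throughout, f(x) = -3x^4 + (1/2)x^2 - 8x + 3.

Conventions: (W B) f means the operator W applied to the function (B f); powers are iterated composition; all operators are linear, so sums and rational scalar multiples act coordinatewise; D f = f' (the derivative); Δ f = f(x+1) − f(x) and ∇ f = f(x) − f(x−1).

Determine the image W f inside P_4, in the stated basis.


the image equals g(x) = -48x^3 - 18x^2 - 8x - 69/2

Δ f = -12x^3 - 18x^2 - 11x - 21/2
D f = -12x^3 + x - 8
(Δ + D) f = -24x^3 - 18x^2 - 10x - 37/2
D f = -12x^3 + x - 8
((Δ + D) + D) f = -36x^3 - 18x^2 - 9x - 53/2
D f = -12x^3 + x - 8
(((Δ + D) + D) + D) f = -48x^3 - 18x^2 - 8x - 69/2


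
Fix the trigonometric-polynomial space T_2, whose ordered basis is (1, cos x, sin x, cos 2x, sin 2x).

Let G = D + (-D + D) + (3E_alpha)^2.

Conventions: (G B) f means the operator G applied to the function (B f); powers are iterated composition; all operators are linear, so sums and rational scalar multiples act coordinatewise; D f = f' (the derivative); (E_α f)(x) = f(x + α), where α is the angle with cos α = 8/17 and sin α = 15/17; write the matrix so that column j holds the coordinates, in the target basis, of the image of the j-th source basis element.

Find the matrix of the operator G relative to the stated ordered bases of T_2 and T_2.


image of 1: 9
image of cos x: -(1449/289)cos x - (2449/289)sin x
image of sin x: (2449/289)cos x - (1449/289)sin x
image of cos 2x: -(285111/83521)cos 2x + (528478/83521)sin 2x
image of sin 2x: -(528478/83521)cos 2x - (285111/83521)sin 2x
each image's coordinates form column j of the matrix

the matrix is [[9, 0, 0, 0, 0]; [0, -1449/289, 2449/289, 0, 0]; [0, -2449/289, -1449/289, 0, 0]; [0, 0, 0, -285111/83521, -528478/83521]; [0, 0, 0, 528478/83521, -285111/83521]] (rows listed top to bottom)


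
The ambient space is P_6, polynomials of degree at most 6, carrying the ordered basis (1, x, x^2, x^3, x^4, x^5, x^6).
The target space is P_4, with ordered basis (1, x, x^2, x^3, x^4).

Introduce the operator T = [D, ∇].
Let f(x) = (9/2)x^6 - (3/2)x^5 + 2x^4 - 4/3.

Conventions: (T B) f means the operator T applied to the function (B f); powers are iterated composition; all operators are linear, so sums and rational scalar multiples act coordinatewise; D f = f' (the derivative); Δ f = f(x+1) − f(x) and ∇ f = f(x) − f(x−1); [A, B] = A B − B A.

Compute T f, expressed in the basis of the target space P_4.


the image equals g(x) = 0

∇ f = 27x^5 - 75x^4 + 113x^3 - (189/2)x^2 + (85/2)x - 8
D ∇ f = 135x^4 - 300x^3 + 339x^2 - 189x + 85/2
D f = 27x^5 - (15/2)x^4 + 8x^3
∇ D f = 135x^4 - 300x^3 + 339x^2 - 189x + 85/2
[D, ∇] f = 0


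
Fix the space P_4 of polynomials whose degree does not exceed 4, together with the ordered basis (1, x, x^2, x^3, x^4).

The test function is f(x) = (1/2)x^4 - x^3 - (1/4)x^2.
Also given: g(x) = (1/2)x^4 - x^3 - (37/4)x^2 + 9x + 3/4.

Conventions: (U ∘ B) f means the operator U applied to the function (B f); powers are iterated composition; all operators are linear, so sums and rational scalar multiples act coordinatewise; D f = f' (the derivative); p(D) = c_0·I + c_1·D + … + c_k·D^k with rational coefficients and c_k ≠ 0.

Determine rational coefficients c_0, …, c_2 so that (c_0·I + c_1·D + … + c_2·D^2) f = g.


D^0 f = (1/2)x^4 - x^3 - (1/4)x^2
D^1 f = 2x^3 - 3x^2 - (1/2)x
D^2 f = 6x^2 - 6x - 1/2
matching coefficients of g against c_0 f + c_1 Df + … from the top degree down determines the c_i
solution: c_0 = 1, c_1 = 0, c_2 = -3/2

p(D) = I − (3/2)·D^2, i.e. c_0 = 1, c_1 = 0, c_2 = -3/2


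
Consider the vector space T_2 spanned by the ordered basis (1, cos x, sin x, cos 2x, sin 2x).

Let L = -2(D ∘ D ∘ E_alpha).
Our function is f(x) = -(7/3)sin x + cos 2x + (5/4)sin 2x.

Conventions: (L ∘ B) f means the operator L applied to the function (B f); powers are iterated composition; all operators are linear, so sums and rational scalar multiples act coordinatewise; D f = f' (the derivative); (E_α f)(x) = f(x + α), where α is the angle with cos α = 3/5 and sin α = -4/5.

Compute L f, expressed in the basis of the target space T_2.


g(x) = (56/15)cos x - (14/5)sin x - (296/25)cos 2x + (122/25)sin 2x

E_alpha f = (28/15)cos x - (7/5)sin x - (37/25)cos 2x + (61/100)sin 2x
D E_alpha f = -(7/5)cos x - (28/15)sin x + (61/50)cos 2x + (74/25)sin 2x
D (D ∘ E_alpha) f = -(28/15)cos x + (7/5)sin x + (148/25)cos 2x - (61/25)sin 2x
(-2(D ∘ D ∘ E_alpha)) f = (56/15)cos x - (14/5)sin x - (296/25)cos 2x + (122/25)sin 2x


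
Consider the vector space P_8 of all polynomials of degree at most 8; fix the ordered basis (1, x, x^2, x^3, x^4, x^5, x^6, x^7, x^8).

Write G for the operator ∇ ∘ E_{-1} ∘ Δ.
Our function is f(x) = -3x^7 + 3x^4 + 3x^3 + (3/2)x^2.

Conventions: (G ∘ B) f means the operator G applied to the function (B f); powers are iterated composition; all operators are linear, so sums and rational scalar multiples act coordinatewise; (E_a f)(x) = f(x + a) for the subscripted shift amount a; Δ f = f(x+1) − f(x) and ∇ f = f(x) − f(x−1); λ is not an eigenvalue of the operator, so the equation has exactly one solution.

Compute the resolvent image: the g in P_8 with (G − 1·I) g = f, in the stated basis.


g(x) = 3x^7 + 126x^5 - 633x^4 + 3987x^3 - (34095/2)x^2 + 49236x - 71037

write g with unknown coordinates in the stated basis and equate coefficients in (G − 1·I) g = f
solving from the highest basis element down gives g = 3x^7 + 126x^5 - 633x^4 + 3987x^3 - (34095/2)x^2 + 49236x - 71037
check: G g = 126x^5 - 630x^4 + 3990x^3 - 17046x^2 + 49236x - 71037
so G g − 1·g = -3x^7 + 3x^4 + 3x^3 + (3/2)x^2 = f ✓


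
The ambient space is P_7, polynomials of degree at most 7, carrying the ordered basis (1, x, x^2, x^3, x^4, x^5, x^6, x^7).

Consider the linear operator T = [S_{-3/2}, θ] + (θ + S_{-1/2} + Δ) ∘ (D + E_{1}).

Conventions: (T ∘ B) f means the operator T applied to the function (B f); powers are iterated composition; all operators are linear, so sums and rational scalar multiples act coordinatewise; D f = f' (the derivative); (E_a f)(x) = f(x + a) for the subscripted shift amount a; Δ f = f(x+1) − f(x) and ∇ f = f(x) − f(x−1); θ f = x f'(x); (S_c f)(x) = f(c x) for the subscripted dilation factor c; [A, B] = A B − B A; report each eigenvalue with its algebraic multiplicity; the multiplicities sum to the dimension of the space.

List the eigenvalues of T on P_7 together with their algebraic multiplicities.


image of 1: 1
image of x: (1/2)x + 3
image of x^2: (9/4)x^2 + 4x + 6
image of x^3: (23/8)x^3 + (33/2)x^2 + (33/2)x + 11
image of x^4: (65/16)x^4 + 27x^3 + (87/2)x^2 + 42x + 20
image of x^5: (159/32)x^5 + (365/8)x^4 + (315/4)x^3 + (245/2)x^2 + (195/2)x + 37
image of x^6: (385/64)x^6 + (525/8)x^5 + (2175/16)x^4 + (515/2)x^3 + (1275/4)x^2 + 219x + 70
image of x^7: (895/128)x^7 + (2919/32)x^6 + (6699/32)x^5 + (7875/16)x^4 + (6125/8)x^3 + (3213/4)x^2 + (973/2)x + 135
the matrix is upper triangular; its diagonal is (1, 1/2, 9/4, 23/8, 65/16, 159/32, 385/64, 895/128)
for a triangular matrix the eigenvalues are the diagonal entries, with algebraic multiplicity their repetition count

λ = 1/2 (multiplicity 1), λ = 1 (multiplicity 1), λ = 9/4 (multiplicity 1), λ = 23/8 (multiplicity 1), λ = 65/16 (multiplicity 1), λ = 159/32 (multiplicity 1), λ = 385/64 (multiplicity 1), λ = 895/128 (multiplicity 1)


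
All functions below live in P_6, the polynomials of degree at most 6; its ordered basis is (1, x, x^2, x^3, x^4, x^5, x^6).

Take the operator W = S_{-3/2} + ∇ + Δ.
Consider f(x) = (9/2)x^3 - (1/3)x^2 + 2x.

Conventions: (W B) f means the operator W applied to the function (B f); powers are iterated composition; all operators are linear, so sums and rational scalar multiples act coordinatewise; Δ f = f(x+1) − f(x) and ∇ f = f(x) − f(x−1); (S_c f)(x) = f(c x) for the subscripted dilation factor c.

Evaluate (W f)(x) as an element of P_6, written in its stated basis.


S_{-3/2} f = -(243/16)x^3 - (3/4)x^2 - 3x
∇ f = (27/2)x^2 - (85/6)x + 41/6
Δ f = (27/2)x^2 + (77/6)x + 37/6
(S_{-3/2} + ∇ + Δ) f = -(243/16)x^3 + (105/4)x^2 - (13/3)x + 13

the image equals g(x) = -(243/16)x^3 + (105/4)x^2 - (13/3)x + 13


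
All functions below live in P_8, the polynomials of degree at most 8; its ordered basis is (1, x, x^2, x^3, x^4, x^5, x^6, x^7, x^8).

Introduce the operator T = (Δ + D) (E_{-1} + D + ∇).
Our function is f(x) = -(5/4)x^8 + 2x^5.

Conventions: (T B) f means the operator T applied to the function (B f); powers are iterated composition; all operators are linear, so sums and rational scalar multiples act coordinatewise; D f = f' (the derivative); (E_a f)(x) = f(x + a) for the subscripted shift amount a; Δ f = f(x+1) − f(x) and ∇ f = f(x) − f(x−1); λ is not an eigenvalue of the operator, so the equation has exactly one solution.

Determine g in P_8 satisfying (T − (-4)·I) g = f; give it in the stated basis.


write g with unknown coordinates in the stated basis and equate coefficients in (T − (-4)·I) g = f
solving from the highest basis element down gives g = -(5/16)x^8 + (5/4)x^7 + (105/16)x^6 - (69/2)x^5 - (3405/64)x^4 + (12095/32)x^3 + (3835/128)x^2 - (34825/32)x + 119651/512
check: T g = -5x^7 - (105/4)x^6 + 140x^5 + (3405/16)x^4 - (12095/8)x^3 - (3835/32)x^2 + (34825/8)x - 119651/128
so T g − (-4)·g = -(5/4)x^8 + 2x^5 = f ✓

g(x) = -(5/16)x^8 + (5/4)x^7 + (105/16)x^6 - (69/2)x^5 - (3405/64)x^4 + (12095/32)x^3 + (3835/128)x^2 - (34825/32)x + 119651/512


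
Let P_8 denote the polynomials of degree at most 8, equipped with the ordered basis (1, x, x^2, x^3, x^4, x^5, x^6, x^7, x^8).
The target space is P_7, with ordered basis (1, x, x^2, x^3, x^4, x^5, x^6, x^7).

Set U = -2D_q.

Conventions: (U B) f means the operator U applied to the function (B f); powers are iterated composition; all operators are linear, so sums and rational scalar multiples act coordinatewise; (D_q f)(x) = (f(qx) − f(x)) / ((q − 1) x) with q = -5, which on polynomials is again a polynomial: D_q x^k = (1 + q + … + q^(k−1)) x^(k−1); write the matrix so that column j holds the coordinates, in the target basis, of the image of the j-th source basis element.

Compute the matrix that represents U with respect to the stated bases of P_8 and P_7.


image of 1: 0
image of x: -2
image of x^2: 8x
image of x^3: -42x^2
image of x^4: 208x^3
image of x^5: -1042x^4
image of x^6: 5208x^5
image of x^7: -26042x^6
image of x^8: 130208x^7
each image's coordinates form column j of the matrix

the matrix is [[0, -2, 0, 0, 0, 0, 0, 0, 0]; [0, 0, 8, 0, 0, 0, 0, 0, 0]; [0, 0, 0, -42, 0, 0, 0, 0, 0]; [0, 0, 0, 0, 208, 0, 0, 0, 0]; [0, 0, 0, 0, 0, -1042, 0, 0, 0]; [0, 0, 0, 0, 0, 0, 5208, 0, 0]; [0, 0, 0, 0, 0, 0, 0, -26042, 0]; [0, 0, 0, 0, 0, 0, 0, 0, 130208]] (rows listed top to bottom)


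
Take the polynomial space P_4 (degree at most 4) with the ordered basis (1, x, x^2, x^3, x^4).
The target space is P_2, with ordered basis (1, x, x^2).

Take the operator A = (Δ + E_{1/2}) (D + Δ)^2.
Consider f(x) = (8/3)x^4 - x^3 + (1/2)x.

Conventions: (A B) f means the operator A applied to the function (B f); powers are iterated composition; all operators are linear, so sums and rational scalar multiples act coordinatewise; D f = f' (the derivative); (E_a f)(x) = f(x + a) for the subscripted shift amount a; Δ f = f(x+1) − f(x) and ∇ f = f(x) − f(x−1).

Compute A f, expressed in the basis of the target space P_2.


D f = (32/3)x^3 - 3x^2 + 1/2
Δ f = (32/3)x^3 + 13x^2 + (23/3)x + 13/6
(D + Δ) f = (64/3)x^3 + 10x^2 + (23/3)x + 8/3
D (D + Δ) f = 64x^2 + 20x + 23/3
Δ (D + Δ) f = 64x^2 + 84x + 39
(D + Δ) (D + Δ) f = 128x^2 + 104x + 140/3
Δ (D + Δ)^2 f = 256x + 232
E_{1/2} (D + Δ)^2 f = 128x^2 + 232x + 392/3
(Δ + E_{1/2}) (D + Δ)^2 f = 128x^2 + 488x + 1088/3

the image equals g(x) = 128x^2 + 488x + 1088/3


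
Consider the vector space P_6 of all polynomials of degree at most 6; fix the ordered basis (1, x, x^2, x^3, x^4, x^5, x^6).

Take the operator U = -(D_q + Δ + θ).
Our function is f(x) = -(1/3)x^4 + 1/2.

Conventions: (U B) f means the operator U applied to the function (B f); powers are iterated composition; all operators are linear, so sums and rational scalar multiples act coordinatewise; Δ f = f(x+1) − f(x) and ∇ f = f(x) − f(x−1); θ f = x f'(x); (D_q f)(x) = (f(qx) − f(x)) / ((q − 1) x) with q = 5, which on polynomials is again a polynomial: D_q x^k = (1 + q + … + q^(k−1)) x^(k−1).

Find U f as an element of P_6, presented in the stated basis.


the result is g(x) = (4/3)x^4 + (160/3)x^3 + 2x^2 + (4/3)x + 1/3

D_q f = -52x^3
Δ f = -(4/3)x^3 - 2x^2 - (4/3)x - 1/3
θ f = -(4/3)x^4
(D_q + Δ + θ) f = -(4/3)x^4 - (160/3)x^3 - 2x^2 - (4/3)x - 1/3
(-(D_q + Δ + θ)) f = (4/3)x^4 + (160/3)x^3 + 2x^2 + (4/3)x + 1/3


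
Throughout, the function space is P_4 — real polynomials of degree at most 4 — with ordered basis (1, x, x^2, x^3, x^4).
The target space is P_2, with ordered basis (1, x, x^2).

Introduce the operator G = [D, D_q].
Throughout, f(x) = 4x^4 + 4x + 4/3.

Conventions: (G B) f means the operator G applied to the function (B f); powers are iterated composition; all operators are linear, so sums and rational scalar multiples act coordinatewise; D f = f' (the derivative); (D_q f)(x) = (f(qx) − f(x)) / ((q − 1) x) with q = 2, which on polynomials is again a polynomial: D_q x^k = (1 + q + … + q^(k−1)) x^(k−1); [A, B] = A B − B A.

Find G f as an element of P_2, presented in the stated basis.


g(x) = 68x^2

D_q f = 60x^3 + 4
D D_q f = 180x^2
D f = 16x^3 + 4
D_q D f = 112x^2
[D, D_q] f = 68x^2


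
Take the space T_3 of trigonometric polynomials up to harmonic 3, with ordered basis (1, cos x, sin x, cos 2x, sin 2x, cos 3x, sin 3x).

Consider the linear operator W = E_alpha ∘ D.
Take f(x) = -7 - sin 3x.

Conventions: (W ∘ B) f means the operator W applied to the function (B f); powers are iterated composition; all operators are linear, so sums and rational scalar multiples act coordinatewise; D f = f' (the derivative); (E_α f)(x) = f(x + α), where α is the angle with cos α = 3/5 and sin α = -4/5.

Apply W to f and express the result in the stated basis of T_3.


D f = -3cos 3x
E_alpha D f = (351/125)cos 3x - (132/125)sin 3x

g(x) = (351/125)cos 3x - (132/125)sin 3x


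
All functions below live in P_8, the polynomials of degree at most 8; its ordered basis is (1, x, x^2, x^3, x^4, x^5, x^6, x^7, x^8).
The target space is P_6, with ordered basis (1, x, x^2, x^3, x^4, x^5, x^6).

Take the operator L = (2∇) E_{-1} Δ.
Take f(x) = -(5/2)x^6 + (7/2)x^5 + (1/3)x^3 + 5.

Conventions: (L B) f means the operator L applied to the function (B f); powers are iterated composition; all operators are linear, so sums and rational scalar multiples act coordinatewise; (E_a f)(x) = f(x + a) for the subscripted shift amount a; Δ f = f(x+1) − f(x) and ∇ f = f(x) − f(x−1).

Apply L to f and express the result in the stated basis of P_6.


the image equals g(x) = -150x^4 + 740x^3 - 1470x^2 + 1394x - 524

Δ f = -15x^5 - 20x^4 - 15x^3 - (3/2)x^2 + (7/2)x + 4/3
E_{-1} Δ f = -15x^5 + 55x^4 - 85x^3 + (147/2)x^2 - (67/2)x + 19/3
∇ E_{-1} Δ f = -75x^4 + 370x^3 - 735x^2 + 697x - 262
(2∇) E_{-1} Δ f = -150x^4 + 740x^3 - 1470x^2 + 1394x - 524


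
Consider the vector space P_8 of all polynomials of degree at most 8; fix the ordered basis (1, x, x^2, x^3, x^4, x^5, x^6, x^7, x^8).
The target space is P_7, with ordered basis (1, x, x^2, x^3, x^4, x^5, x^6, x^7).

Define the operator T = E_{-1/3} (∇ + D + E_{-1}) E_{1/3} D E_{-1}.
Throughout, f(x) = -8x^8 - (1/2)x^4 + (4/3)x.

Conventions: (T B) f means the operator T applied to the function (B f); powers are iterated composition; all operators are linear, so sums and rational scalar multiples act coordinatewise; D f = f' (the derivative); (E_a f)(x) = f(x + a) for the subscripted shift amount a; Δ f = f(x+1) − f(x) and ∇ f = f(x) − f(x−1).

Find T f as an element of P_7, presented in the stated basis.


the result is g(x) = -64x^7 + 1344x^5 - 4480x^4 + 6718x^3 - 5376x^2 + 2246x - 1160/3

E_{-1} f = -8x^8 + 64x^7 - 224x^6 + 448x^5 - (1121/2)x^4 + 450x^3 - 227x^2 + (202/3)x - 59/6
D E_{-1} f = -64x^7 + 448x^6 - 1344x^5 + 2240x^4 - 2242x^3 + 1350x^2 - 454x + 202/3
E_{1/3} D E_{-1} f = -64x^7 + (896/3)x^6 - (1792/3)x^5 + (17920/27)x^4 - (36002/81)x^3 + (14660/81)x^2 - (30616/729)x + 12404/2187
∇ (E_{1/3} D E_{-1}) f = -448x^6 + 3136x^5 - (29120/3)x^4 + (454720/27)x^3 - (462050/27)x^2 + (775726/81)x - 1670254/729
D (E_{1/3} D E_{-1}) f = -448x^6 + 1792x^5 - (8960/3)x^4 + (71680/27)x^3 - (36002/27)x^2 + (29320/81)x - 30616/729
E_{-1} (E_{1/3} D E_{-1}) f = -64x^7 + (2240/3)x^6 - (11200/3)x^5 + (280000/27)x^4 - (1400162/81)x^3 + (1400810/81)x^2 - (7012150/729)x + 5023166/2187
(∇ + D + E_{-1}) (E_{1/3} D E_{-1}) f = -64x^7 - (448/3)x^6 + (3584/3)x^5 - (62720/27)x^4 + (179038/81)x^3 - (93346/81)x^2 + (233264/729)x - 79444/2187
E_{-1/3} (∇ + D + E_{-1}) (E_{1/3} D E_{-1}) f = -64x^7 + 1344x^5 - 4480x^4 + 6718x^3 - 5376x^2 + 2246x - 1160/3


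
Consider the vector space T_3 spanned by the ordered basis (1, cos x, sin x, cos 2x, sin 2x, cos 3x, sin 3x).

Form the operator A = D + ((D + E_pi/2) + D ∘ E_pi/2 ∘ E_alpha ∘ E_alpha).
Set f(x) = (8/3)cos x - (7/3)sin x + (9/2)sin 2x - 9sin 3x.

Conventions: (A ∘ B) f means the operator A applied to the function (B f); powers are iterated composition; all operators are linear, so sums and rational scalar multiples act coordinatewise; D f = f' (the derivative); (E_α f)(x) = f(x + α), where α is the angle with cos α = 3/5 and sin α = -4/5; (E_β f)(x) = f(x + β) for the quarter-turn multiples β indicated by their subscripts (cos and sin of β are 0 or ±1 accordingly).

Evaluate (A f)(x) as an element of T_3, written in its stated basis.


g(x) = -(637/75)cos x - (841/75)sin x + (15993/625)cos 2x + (423/1250)sin 2x - (981117/15625)cos 3x - (317331/15625)sin 3x

D f = -(7/3)cos x - (8/3)sin x + 9cos 2x - 27cos 3x
D f = -(7/3)cos x - (8/3)sin x + 9cos 2x - 27cos 3x
E_pi/2 f = -(7/3)cos x - (8/3)sin x - (9/2)sin 2x + 9cos 3x
(D + E_pi/2) f = -(14/3)cos x - (16/3)sin x + 9cos 2x - (9/2)sin 2x - 18cos 3x
E_alpha f = (52/15)cos x + (11/15)sin x - (108/25)cos 2x - (63/50)sin 2x + (396/125)cos 3x + (1053/125)sin 3x
E_alpha E_alpha f = (112/75)cos x + (241/75)sin x + (1512/625)cos 2x - (4743/1250)sin 2x - (92664/15625)cos 3x - (105777/15625)sin 3x
E_pi/2 E_alpha E_alpha f = (241/75)cos x - (112/75)sin x - (1512/625)cos 2x + (4743/1250)sin 2x + (105777/15625)cos 3x - (92664/15625)sin 3x
D (E_pi/2 ∘ E_alpha) E_alpha f = -(112/75)cos x - (241/75)sin x + (4743/625)cos 2x + (3024/625)sin 2x - (277992/15625)cos 3x - (317331/15625)sin 3x
((D + E_pi/2) + D ∘ E_pi/2 ∘ E_alpha ∘ E_alpha) f = -(154/25)cos x - (641/75)sin x + (10368/625)cos 2x + (423/1250)sin 2x - (559242/15625)cos 3x - (317331/15625)sin 3x
(D + ((D + E_pi/2) + D ∘ E_pi/2 ∘ E_alpha ∘ E_alpha)) f = -(637/75)cos x - (841/75)sin x + (15993/625)cos 2x + (423/1250)sin 2x - (981117/15625)cos 3x - (317331/15625)sin 3x


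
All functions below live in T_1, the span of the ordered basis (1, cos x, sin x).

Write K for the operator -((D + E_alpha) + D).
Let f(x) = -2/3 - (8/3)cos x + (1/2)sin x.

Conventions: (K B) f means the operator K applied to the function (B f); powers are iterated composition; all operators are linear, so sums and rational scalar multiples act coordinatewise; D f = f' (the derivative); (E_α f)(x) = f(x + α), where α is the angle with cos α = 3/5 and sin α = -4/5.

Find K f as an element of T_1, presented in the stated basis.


D f = (1/2)cos x + (8/3)sin x
E_alpha f = -2/3 - 2cos x - (11/6)sin x
(D + E_alpha) f = -2/3 - (3/2)cos x + (5/6)sin x
D f = (1/2)cos x + (8/3)sin x
((D + E_alpha) + D) f = -2/3 - cos x + (7/2)sin x
(-((D + E_alpha) + D)) f = 2/3 + cos x - (7/2)sin x

g(x) = 2/3 + cos x - (7/2)sin x


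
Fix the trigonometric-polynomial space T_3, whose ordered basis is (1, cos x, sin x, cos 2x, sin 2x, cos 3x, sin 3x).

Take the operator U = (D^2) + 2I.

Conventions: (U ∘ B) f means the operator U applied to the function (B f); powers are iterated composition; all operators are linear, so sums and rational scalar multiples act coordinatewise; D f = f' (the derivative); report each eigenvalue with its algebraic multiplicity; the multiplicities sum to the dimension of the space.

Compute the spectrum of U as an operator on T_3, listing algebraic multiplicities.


λ = -7 (multiplicity 2), λ = -2 (multiplicity 2), λ = 1 (multiplicity 2), λ = 2 (multiplicity 1)

image of 1: 2
image of cos x: cos x
image of sin x: sin x
image of cos 2x: -2cos 2x
image of sin 2x: -2sin 2x
image of cos 3x: -7cos 3x
image of sin 3x: -7sin 3x
the matrix is diagonal; its diagonal is (2, 1, 1, -2, -2, -7, -7)
for a triangular matrix the eigenvalues are the diagonal entries, with algebraic multiplicity their repetition count


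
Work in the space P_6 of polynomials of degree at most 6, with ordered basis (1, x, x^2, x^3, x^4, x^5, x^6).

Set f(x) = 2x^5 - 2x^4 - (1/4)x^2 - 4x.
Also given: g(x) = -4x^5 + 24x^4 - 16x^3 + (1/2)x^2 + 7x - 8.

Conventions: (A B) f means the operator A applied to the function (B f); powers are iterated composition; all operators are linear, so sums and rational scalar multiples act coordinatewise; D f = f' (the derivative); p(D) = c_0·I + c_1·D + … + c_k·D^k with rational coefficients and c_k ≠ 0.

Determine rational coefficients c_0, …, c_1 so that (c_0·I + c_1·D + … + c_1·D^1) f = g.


D^0 f = 2x^5 - 2x^4 - (1/4)x^2 - 4x
D^1 f = 10x^4 - 8x^3 - (1/2)x - 4
matching coefficients of g against c_0 f + c_1 Df + … from the top degree down determines the c_i
solution: c_0 = -2, c_1 = 2

c_0 = -2, c_1 = 2


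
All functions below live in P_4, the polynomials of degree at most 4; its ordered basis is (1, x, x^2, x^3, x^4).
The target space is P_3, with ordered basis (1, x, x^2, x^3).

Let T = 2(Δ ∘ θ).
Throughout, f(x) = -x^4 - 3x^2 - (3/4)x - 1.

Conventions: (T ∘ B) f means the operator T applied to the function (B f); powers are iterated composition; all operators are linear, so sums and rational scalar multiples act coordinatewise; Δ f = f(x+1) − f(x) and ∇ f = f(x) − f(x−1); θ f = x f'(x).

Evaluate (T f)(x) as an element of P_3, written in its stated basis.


the image equals g(x) = -32x^3 - 48x^2 - 56x - 43/2

θ f = -4x^4 - 6x^2 - (3/4)x
Δ θ f = -16x^3 - 24x^2 - 28x - 43/4
(2(Δ ∘ θ)) f = -32x^3 - 48x^2 - 56x - 43/2


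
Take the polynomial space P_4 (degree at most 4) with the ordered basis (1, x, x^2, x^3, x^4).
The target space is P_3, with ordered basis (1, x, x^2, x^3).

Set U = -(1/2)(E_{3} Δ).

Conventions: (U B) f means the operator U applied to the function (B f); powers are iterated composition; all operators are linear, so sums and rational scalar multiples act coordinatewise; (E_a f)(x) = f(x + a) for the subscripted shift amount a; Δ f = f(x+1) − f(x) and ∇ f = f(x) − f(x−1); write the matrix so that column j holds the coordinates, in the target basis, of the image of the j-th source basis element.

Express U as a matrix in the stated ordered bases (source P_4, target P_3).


the matrix is [[0, -1/2, -7/2, -37/2, -175/2]; [0, 0, -1, -21/2, -74]; [0, 0, 0, -3/2, -21]; [0, 0, 0, 0, -2]] (rows listed top to bottom)

image of 1: 0
image of x: -1/2
image of x^2: -x - 7/2
image of x^3: -(3/2)x^2 - (21/2)x - 37/2
image of x^4: -2x^3 - 21x^2 - 74x - 175/2
each image's coordinates form column j of the matrix


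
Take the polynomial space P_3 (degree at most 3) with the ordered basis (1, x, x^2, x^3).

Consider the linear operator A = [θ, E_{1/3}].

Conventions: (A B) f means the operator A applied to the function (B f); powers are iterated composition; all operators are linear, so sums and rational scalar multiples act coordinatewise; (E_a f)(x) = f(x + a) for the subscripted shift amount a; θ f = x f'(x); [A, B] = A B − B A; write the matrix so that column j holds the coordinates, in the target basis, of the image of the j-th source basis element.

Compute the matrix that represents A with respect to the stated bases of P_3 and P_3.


the matrix is [[0, -1/3, -2/9, -1/9]; [0, 0, -2/3, -2/3]; [0, 0, 0, -1]; [0, 0, 0, 0]] (rows listed top to bottom)

image of 1: 0
image of x: -1/3
image of x^2: -(2/3)x - 2/9
image of x^3: -x^2 - (2/3)x - 1/9
each image's coordinates form column j of the matrix
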